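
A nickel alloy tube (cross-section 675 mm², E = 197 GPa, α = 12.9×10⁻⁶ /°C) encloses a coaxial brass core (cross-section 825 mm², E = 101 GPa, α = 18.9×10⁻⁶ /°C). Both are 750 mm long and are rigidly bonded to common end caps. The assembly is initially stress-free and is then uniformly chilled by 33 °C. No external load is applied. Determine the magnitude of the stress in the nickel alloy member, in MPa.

σ ≈ 15 MPa (compressive)

The brass has the larger α, so on cooling it would change length more than the nickel alloy if both were free. The rigid plates force a common final length, so the brass is put into tension and the nickel alloy into compression, with equal and opposite forces P (no external load).
Equating the net (thermal + elastic) strains gives |α₁ − α₂|·ΔT = P·[1/(A₁E₁) + 1/(A₂E₂)].
|α₁ − α₂|·ΔT = 6×10⁻⁶ × 33 = 0.000198.
1/(A₁E₁) + 1/(A₂E₂) = 1/(675×197×10³) + 1/(825×101×10³) = 1.952×10⁻⁸ N⁻¹.
So P = 0.000198 / 1.952×10⁻⁸ = 10.14 kN.
σ_{nickel alloy} = P/A₁ = 10140/675 = 15.03 MPa, compressive.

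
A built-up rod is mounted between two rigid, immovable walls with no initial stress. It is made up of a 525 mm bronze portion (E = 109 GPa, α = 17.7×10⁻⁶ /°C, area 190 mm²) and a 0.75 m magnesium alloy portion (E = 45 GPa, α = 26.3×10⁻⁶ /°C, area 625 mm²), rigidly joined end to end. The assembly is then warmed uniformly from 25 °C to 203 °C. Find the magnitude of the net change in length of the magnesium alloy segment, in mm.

With the walls removed the bar would change length by δ_free = Σ αᵢΔT Lᵢ = 17.7×10⁻⁶×178×525 + 26.3×10⁻⁶×178×750 = 5.165 mm.
The walls prevent any net length change, so an axial force P (same in every segment) develops. Compatibility: P · Σ Lᵢ/(AᵢEᵢ) = δ_free.
Σ Lᵢ/(AᵢEᵢ) = 525/(190×109×10³) + 750/(625×45×10³) = 5.202×10⁻⁵ mm/N.
P = 5.165 / 5.202×10⁻⁵ = 99300 N = 99.3 kN, compressive.
For the magnesium alloy segment, free thermal change = 26.3×10⁻⁶×178×750 = 3.511 mm and elastic change from P = 99300×750/(625×45×10³) = 2.648 mm; these oppose, so the net change is 0.863 mm (segment lengthens).

|ΔL| ≈ 0.863 mm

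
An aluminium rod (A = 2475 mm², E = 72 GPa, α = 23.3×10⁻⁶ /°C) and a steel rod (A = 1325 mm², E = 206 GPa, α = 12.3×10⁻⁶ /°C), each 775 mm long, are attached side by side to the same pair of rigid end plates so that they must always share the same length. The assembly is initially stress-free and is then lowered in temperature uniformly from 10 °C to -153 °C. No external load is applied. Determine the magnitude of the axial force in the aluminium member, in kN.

Both members must finish at the same length. With the larger α, the aluminium tends to over-contract; the plates restrain it, putting the aluminium in tension and the steel in compression. With no external load the two internal forces are equal and opposite, magnitude P.
Setting the final lengths equal and cancelling L: (α₁ − α₂)ΔT = P/(A₁E₁) + P/(A₂E₂).
|α₁ − α₂|·ΔT = 11×10⁻⁶ × 163 = 0.001793.
1/(A₁E₁) + 1/(A₂E₂) = 1/(2475×72×10³) + 1/(1325×206×10³) = 9.275×10⁻⁹ N⁻¹.
P = 0.001793 / 9.275×10⁻⁹ = 193300 N = 193.3 kN.

P ≈ 193 kN (tensile in the aluminium)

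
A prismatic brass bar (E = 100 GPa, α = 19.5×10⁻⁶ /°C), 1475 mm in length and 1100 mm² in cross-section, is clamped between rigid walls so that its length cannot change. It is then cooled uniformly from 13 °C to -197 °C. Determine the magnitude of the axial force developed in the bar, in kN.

P ≈ 450 kN (tensile)

The ends cannot move, so σ = EαΔT = 100×10³ × 19.5×10⁻⁶ × 210 = 409.5 MPa.
Then P = σA = 409.5 × 1100 mm² = 450.4 kN, tensile.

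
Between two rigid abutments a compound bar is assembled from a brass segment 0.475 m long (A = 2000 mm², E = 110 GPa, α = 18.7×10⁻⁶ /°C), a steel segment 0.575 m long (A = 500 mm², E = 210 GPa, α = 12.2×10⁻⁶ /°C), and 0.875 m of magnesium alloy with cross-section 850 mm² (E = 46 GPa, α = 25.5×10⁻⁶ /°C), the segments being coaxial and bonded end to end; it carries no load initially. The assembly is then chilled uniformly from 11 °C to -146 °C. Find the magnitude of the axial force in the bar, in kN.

P ≈ 200 kN (tensile)

If the supports were absent, the total length change would be Σ αᵢΔT Lᵢ = 18.7×10⁻⁶×157×475 + 12.2×10⁻⁶×157×575 + 25.5×10⁻⁶×157×875 = 5.999 mm.
The walls prevent any net length change, so an axial force P (same in every segment) develops. Compatibility: P · Σ Lᵢ/(AᵢEᵢ) = δ_free.
Σ Lᵢ/(AᵢEᵢ) = 475/(2000×110×10³) + 575/(500×210×10³) + 875/(850×46×10³) = 3.001×10⁻⁵ mm/N.
So P = 5.999 / 3.001×10⁻⁵ = 199.9 kN, tensile.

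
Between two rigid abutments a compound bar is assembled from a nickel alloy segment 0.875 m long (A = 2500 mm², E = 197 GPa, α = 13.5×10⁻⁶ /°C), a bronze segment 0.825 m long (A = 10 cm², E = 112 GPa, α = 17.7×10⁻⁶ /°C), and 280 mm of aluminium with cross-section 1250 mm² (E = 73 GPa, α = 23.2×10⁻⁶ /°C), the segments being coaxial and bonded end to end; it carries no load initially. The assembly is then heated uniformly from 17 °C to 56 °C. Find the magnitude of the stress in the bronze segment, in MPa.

σ ≈ 105 MPa (compressive)

If the supports were absent, the total length change would be Σ αᵢΔT Lᵢ = 13.5×10⁻⁶×39×875 + 17.7×10⁻⁶×39×825 + 23.2×10⁻⁶×39×280 = 1.284 mm.
The rigid supports impose zero overall length change; the single axial force P common to all segments must satisfy P Σ Lᵢ/(AᵢEᵢ) = δ_free.
The series flexibility is Σ Lᵢ/(AᵢEᵢ) = 875/(2500×197×10³) + 825/(1000×112×10³) + 280/(1250×73×10³) = 1.221×10⁻⁵ mm/N.
P = 1.284 / 1.221×10⁻⁵ = 105100 N = 105.1 kN, compressive.
σ_{bronze} = P / A = 105100 / 1000 = 105.1 MPa.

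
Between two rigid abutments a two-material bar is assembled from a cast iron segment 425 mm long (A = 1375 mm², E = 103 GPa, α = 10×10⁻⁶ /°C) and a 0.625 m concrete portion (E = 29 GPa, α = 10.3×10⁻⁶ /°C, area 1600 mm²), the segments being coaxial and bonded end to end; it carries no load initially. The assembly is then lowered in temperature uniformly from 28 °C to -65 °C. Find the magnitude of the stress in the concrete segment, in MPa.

Free thermal contraction of the whole bar: Σ αᵢΔT Lᵢ = 10×10⁻⁶×93×425 + 10.3×10⁻⁶×93×625 = 0.9939 mm.
The walls prevent any net length change, so an axial force P (same in every segment) develops. Compatibility: P · Σ Lᵢ/(AᵢEᵢ) = δ_free.
Σ Lᵢ/(AᵢEᵢ) = 425/(1375×103×10³) + 625/(1600×29×10³) = 1.647×10⁻⁵ mm/N.
Hence P = δ_free / Σ(L/AE) = 0.9939/1.647×10⁻⁵ = 60.35 kN (tensile).
σ_{concrete} = P / A = 60350 / 1600 = 37.72 MPa.

σ ≈ 37.7 MPa (tensile)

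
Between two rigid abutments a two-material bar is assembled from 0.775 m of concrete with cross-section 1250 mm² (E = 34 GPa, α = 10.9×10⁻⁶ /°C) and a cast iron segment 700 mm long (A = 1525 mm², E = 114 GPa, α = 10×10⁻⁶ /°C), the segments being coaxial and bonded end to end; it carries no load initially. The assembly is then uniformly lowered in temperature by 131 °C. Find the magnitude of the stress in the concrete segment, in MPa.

With the walls removed the bar would change length by δ_free = Σ αᵢΔT Lᵢ = 10.9×10⁻⁶×131×775 + 10×10⁻⁶×131×700 = 2.024 mm.
The walls prevent any net length change, so an axial force P (same in every segment) develops. Compatibility: P · Σ Lᵢ/(AᵢEᵢ) = δ_free.
Σ Lᵢ/(AᵢEᵢ) = 775/(1250×34×10³) + 700/(1525×114×10³) = 2.226×10⁻⁵ mm/N.
P = 2.024 / 2.226×10⁻⁵ = 90900 N = 90.9 kN, tensile.
σ_{concrete} = P / A = 90900 / 1250 = 72.72 MPa.

σ ≈ 72.7 MPa (tensile)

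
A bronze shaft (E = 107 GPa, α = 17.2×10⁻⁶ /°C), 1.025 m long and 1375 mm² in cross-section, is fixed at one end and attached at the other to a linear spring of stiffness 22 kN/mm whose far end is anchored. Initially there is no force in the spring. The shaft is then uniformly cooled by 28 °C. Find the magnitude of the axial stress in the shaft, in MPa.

The unrestrained thermal change is αΔT L = 17.2×10⁻⁶ × 28 × 1025 = 0.4936 mm.
Let P be the tensile force in the spring. The shaft extends elastically by PL/(AE) and the spring stretches by P/k; together these equal δ_free.
So P = δ_free / [L/(AE) + 1/k] = 0.4936 / [ 1025/(1375×107×10³) + 1/(22×10³) ].
P = 0.4936 / 5.242×10⁻⁵ = 9417 N.
σ = P/A = 9417/1375 = 6.849 MPa.

σ ≈ 6.85 MPa (tensile)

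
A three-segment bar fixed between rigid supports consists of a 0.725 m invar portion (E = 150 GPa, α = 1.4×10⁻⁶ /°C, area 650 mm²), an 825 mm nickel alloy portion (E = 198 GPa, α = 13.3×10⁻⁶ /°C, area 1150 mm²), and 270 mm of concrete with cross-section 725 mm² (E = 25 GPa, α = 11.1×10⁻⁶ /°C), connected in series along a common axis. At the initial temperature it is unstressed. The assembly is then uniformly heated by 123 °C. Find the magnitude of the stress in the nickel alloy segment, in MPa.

σ ≈ 61.7 MPa (compressive)

If the supports were absent, the total length change would be Σ αᵢΔT Lᵢ = 1.4×10⁻⁶×123×725 + 13.3×10⁻⁶×123×825 + 11.1×10⁻⁶×123×270 = 1.843 mm.
The rigid supports impose zero overall length change; the single axial force P common to all segments must satisfy P Σ Lᵢ/(AᵢEᵢ) = δ_free.
Σ Lᵢ/(AᵢEᵢ) = 725/(650×150×10³) + 825/(1150×198×10³) + 270/(725×25×10³) = 2.596×10⁻⁵ mm/N.
So P = 1.843 / 2.596×10⁻⁵ = 71.01 kN, compressive.
σ_{nickel alloy} = P / A = 71010 / 1150 = 61.75 MPa.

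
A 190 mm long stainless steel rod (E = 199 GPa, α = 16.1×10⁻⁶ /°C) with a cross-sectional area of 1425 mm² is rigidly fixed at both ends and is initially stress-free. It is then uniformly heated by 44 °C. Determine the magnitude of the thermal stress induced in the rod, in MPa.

Because both ends are immovable the net strain is zero, and the suppressed thermal strain is αΔT = 16.1×10⁻⁶ × 44 = 708.4×10⁻⁶.
σ = EαΔT = 199×10³ × 16.1×10⁻⁶ × 44 = 141 MPa (compressive; the rod is trying to expand).

σ ≈ 141 MPa (compressive)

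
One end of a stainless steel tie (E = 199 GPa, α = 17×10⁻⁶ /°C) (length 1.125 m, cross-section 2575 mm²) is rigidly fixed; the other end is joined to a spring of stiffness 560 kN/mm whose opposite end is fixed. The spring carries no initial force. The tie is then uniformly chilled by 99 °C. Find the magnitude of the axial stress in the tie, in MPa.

σ ≈ 185 MPa (tensile)

Free thermal contraction: δ_free = αΔT L = 17×10⁻⁶ × 99 × 1125 = 1.893 mm.
With a force P in the spring, the elastic change of the tie is PL/(AE) and that of the spring is P/k; compatibility requires their sum to equal δ_free.
So P = δ_free / [L/(AE) + 1/k] = 1.893 / [ 1125/(2575×199×10³) + 1/(560×10³) ].
P = 1.893 / 3.981×10⁻⁶ = 475600 N.
σ = P/A = 475600/2575 = 184.7 MPa.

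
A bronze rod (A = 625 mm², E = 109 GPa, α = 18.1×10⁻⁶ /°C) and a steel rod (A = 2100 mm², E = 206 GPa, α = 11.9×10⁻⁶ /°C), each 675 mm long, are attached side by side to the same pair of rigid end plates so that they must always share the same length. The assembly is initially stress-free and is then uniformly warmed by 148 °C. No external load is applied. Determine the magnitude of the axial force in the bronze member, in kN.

The bronze has the larger α, so on heating it would change length more than the steel if both were free. The rigid plates force a common final length, so the bronze is put into compression and the steel into tension, with equal and opposite forces P (no external load).
Equating the net (thermal + elastic) strains gives |α₁ − α₂|·ΔT = P·[1/(A₁E₁) + 1/(A₂E₂)].
|α₁ − α₂|·ΔT = 6.2×10⁻⁶ × 148 = 0.0009176.
1/(A₁E₁) + 1/(A₂E₂) = 1/(625×109×10³) + 1/(2100×206×10³) = 1.699×10⁻⁸ N⁻¹.
P = 0.0009176 / 1.699×10⁻⁸ = 54010 N = 54.01 kN.

P ≈ 54 kN (compressive in the bronze)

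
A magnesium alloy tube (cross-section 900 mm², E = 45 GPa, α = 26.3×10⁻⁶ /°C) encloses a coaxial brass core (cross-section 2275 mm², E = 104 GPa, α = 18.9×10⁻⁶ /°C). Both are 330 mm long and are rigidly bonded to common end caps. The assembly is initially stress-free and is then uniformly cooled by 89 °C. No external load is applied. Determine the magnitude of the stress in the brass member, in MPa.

σ ≈ 10 MPa (compressive)

Both members must finish at the same length. With the larger α, the magnesium alloy tends to over-contract; the plates restrain it, putting the magnesium alloy in tension and the brass in compression. With no external load the two internal forces are equal and opposite, magnitude P.
Setting the final lengths equal and cancelling L: (α₁ − α₂)ΔT = P/(A₁E₁) + P/(A₂E₂).
|α₁ − α₂|·ΔT = 7.4×10⁻⁶ × 89 = 0.0006586.
1/(A₁E₁) + 1/(A₂E₂) = 1/(900×45×10³) + 1/(2275×104×10³) = 2.892×10⁻⁸ N⁻¹.
P = 0.0006586 / 2.892×10⁻⁸ = 22770 N = 22.77 kN.
σ_{brass} = P/A₂ = 22770/2275 = 10.01 MPa, compressive.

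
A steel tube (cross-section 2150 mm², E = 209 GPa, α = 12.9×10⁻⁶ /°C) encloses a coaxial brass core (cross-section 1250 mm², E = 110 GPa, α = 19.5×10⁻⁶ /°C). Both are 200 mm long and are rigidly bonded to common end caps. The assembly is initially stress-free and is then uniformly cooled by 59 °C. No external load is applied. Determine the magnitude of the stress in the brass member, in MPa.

σ ≈ 32.8 MPa (tensile)

Both members must finish at the same length. With the larger α, the brass tends to over-contract; the plates restrain it, putting the brass in tension and the steel in compression. With no external load the two internal forces are equal and opposite, magnitude P.
Setting the final lengths equal and cancelling L: (α₁ − α₂)ΔT = P/(A₁E₁) + P/(A₂E₂).
|α₁ − α₂|·ΔT = 6.6×10⁻⁶ × 59 = 0.0003894.
1/(A₁E₁) + 1/(A₂E₂) = 1/(2150×209×10³) + 1/(1250×110×10³) = 9.498×10⁻⁹ N⁻¹.
So P = 0.0003894 / 9.498×10⁻⁹ = 41 kN.
σ_{brass} = P/A₂ = 41000/1250 = 32.8 MPa, tensile.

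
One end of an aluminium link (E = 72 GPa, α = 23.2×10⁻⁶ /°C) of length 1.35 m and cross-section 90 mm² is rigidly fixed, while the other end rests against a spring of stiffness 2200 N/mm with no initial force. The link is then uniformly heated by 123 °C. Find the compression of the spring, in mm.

δ ≈ 2.64 mm

If the spring were absent the link would lengthen by αΔT L = 23.2×10⁻⁶ × 123 × 1350 = 3.852 mm.
With a force P in the spring, the elastic change of the link is PL/(AE) and that of the spring is P/k; compatibility requires their sum to equal δ_free.
P [ L/(AE) + 1/k ] = δ_free → P [ 1350/(90×72×10³) + 1/(2200) ] = 3.852.
P = 3.852 / 0.0006629 = 5812 N.
Spring compression = P/k = 5812/(2200) = 2.642 mm.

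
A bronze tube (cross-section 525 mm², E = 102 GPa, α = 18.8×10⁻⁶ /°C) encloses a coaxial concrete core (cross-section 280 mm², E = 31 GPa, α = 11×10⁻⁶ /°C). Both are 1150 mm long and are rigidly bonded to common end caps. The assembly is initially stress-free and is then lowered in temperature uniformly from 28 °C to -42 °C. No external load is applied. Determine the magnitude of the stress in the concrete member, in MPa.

σ ≈ 14.6 MPa (compressive)

Both members must finish at the same length. With the larger α, the bronze tends to over-contract; the plates restrain it, putting the bronze in tension and the concrete in compression. With no external load the two internal forces are equal and opposite, magnitude P.
Setting the final lengths equal and cancelling L: (α₁ − α₂)ΔT = P/(A₁E₁) + P/(A₂E₂).
|α₁ − α₂|·ΔT = 7.8×10⁻⁶ × 70 = 0.000546.
1/(A₁E₁) + 1/(A₂E₂) = 1/(525×102×10³) + 1/(280×31×10³) = 1.339×10⁻⁷ N⁻¹.
P = 0.000546 / 1.339×10⁻⁷ = 4078 N = 4.078 kN.
σ_{concrete} = P/A₂ = 4078/280 = 14.57 MPa, compressive.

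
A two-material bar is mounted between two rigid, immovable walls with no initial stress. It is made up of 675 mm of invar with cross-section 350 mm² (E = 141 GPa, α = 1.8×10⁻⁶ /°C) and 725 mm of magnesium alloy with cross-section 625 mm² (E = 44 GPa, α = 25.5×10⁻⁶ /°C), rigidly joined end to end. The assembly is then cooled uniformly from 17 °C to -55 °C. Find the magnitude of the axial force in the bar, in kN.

P ≈ 35.4 kN (tensile)

If the supports were absent, the total length change would be Σ αᵢΔT Lᵢ = 1.8×10⁻⁶×72×675 + 25.5×10⁻⁶×72×725 = 1.419 mm.
Since the ends are fixed, an axial force P builds up, equal in every segment, with P · Σ Lᵢ/(AᵢEᵢ) = δ_free.
Σ Lᵢ/(AᵢEᵢ) = 675/(350×141×10³) + 725/(625×44×10³) = 4.004×10⁻⁵ mm/N.
So P = 1.419 / 4.004×10⁻⁵ = 35.43 kN, tensile.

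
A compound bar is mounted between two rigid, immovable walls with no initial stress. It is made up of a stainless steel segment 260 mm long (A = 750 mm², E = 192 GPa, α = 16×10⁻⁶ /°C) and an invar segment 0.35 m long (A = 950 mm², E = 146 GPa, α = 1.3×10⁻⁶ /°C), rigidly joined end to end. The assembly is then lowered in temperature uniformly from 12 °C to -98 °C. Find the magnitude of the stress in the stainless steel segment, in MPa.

σ ≈ 156 MPa (tensile)

If the supports were absent, the total length change would be Σ αᵢΔT Lᵢ = 16×10⁻⁶×110×260 + 1.3×10⁻⁶×110×350 = 0.5076 mm.
The walls prevent any net length change, so an axial force P (same in every segment) develops. Compatibility: P · Σ Lᵢ/(AᵢEᵢ) = δ_free.
Σ Lᵢ/(AᵢEᵢ) = 260/(750×192×10³) + 350/(950×146×10³) = 4.329×10⁻⁶ mm/N.
So P = 0.5076 / 4.329×10⁻⁶ = 117.3 kN, tensile.
σ_{stainless steel} = P / A = 117300 / 750 = 156.4 MPa.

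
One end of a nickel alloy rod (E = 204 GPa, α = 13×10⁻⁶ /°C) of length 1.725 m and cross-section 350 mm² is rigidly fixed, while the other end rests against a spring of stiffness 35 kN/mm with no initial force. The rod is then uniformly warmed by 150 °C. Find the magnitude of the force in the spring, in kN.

The unrestrained thermal change is αΔT L = 13×10⁻⁶ × 150 × 1725 = 3.364 mm.
With a force P in the spring, the elastic change of the rod is PL/(AE) and that of the spring is P/k; compatibility requires their sum to equal δ_free.
P [ L/(AE) + 1/k ] = δ_free → P [ 1725/(350×204×10³) + 1/(35×10³) ] = 3.364.
P = 3.364 / 5.273×10⁻⁵ = 63790 N.

P ≈ 63.8 kN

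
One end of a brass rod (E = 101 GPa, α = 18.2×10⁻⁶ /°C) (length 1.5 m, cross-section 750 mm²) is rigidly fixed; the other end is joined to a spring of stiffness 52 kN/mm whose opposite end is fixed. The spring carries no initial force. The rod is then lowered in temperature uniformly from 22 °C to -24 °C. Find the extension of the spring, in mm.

Free thermal contraction: δ_free = αΔT L = 18.2×10⁻⁶ × 46 × 1500 = 1.256 mm.
With a force P in the spring, the elastic change of the rod is PL/(AE) and that of the spring is P/k; compatibility requires their sum to equal δ_free.
P [ L/(AE) + 1/k ] = δ_free → P [ 1500/(750×101×10³) + 1/(52×10³) ] = 1.256.
P = 1.256 / 3.903×10⁻⁵ = 32170 N.
Spring extension = P/k = 32170/(52×10³) = 0.6187 mm.

δ ≈ 0.619 mm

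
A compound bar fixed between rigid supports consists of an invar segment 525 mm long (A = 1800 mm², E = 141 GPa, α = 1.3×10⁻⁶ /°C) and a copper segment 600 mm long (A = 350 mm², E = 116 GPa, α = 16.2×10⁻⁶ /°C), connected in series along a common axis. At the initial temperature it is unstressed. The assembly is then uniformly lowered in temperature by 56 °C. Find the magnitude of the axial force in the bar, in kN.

P ≈ 34.6 kN (tensile)

If the supports were absent, the total length change would be Σ αᵢΔT Lᵢ = 1.3×10⁻⁶×56×525 + 16.2×10⁻⁶×56×600 = 0.5825 mm.
Since the ends are fixed, an axial force P builds up, equal in every segment, with P · Σ Lᵢ/(AᵢEᵢ) = δ_free.
Σ Lᵢ/(AᵢEᵢ) = 525/(1800×141×10³) + 600/(350×116×10³) = 1.685×10⁻⁵ mm/N.
So P = 0.5825 / 1.685×10⁻⁵ = 34.58 kN, tensile.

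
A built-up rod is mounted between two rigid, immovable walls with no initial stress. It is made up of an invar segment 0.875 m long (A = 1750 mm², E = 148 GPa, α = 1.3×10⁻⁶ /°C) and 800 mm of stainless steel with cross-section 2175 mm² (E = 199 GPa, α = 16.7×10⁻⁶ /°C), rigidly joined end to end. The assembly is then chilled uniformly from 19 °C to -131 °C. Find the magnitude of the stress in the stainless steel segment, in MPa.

σ ≈ 191 MPa (tensile)

Free thermal contraction of the whole bar: Σ αᵢΔT Lᵢ = 1.3×10⁻⁶×150×875 + 16.7×10⁻⁶×150×800 = 2.175 mm.
The walls prevent any net length change, so an axial force P (same in every segment) develops. Compatibility: P · Σ Lᵢ/(AᵢEᵢ) = δ_free.
The series flexibility is Σ Lᵢ/(AᵢEᵢ) = 875/(1750×148×10³) + 800/(2175×199×10³) = 5.227×10⁻⁶ mm/N.
P = 2.175 / 5.227×10⁻⁶ = 416100 N = 416.1 kN, tensile.
σ_{stainless steel} = P / A = 416100 / 2175 = 191.3 MPa.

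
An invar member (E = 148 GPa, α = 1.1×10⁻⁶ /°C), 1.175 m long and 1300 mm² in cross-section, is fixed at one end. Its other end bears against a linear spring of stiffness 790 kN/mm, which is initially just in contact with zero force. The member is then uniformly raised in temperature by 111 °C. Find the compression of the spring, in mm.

If the spring were absent the member would lengthen by αΔT L = 1.1×10⁻⁶ × 111 × 1175 = 0.1435 mm.
With a force P in the spring, the elastic change of the member is PL/(AE) and that of the spring is P/k; compatibility requires their sum to equal δ_free.
P [ L/(AE) + 1/k ] = δ_free → P [ 1175/(1300×148×10³) + 1/(790×10³) ] = 0.1435.
P = 0.1435 / 7.373×10⁻⁶ = 19460 N.
Spring compression = P/k = 19460/(790×10³) = 0.02463 mm.

δ ≈ 0.0246 mm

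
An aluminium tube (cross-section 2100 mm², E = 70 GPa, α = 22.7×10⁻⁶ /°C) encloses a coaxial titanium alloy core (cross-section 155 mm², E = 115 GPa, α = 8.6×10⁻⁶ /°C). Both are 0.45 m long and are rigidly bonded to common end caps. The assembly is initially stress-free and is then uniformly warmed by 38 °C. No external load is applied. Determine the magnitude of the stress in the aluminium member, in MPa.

σ ≈ 4.06 MPa (compressive)

The aluminium has the larger α, so on heating it would change length more than the titanium alloy if both were free. The rigid plates force a common final length, so the aluminium is put into compression and the titanium alloy into tension, with equal and opposite forces P (no external load).
Setting the final lengths equal and cancelling L: (α₁ − α₂)ΔT = P/(A₁E₁) + P/(A₂E₂).
|α₁ − α₂|·ΔT = 14.1×10⁻⁶ × 38 = 0.0005358.
1/(A₁E₁) + 1/(A₂E₂) = 1/(2100×70×10³) + 1/(155×115×10³) = 6.29×10⁻⁸ N⁻¹.
So P = 0.0005358 / 6.29×10⁻⁸ = 8.518 kN.
σ_{aluminium} = P/A₁ = 8518/2100 = 4.056 MPa, compressive.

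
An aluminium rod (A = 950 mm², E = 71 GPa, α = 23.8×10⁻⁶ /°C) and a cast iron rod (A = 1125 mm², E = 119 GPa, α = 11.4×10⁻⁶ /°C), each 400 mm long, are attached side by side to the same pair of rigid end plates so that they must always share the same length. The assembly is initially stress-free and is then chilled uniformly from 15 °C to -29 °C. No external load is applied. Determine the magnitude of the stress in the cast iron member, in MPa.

σ ≈ 21.8 MPa (compressive)

Both members must finish at the same length. With the larger α, the aluminium tends to over-contract; the plates restrain it, putting the aluminium in tension and the cast iron in compression. With no external load the two internal forces are equal and opposite, magnitude P.
Setting the final lengths equal and cancelling L: (α₁ − α₂)ΔT = P/(A₁E₁) + P/(A₂E₂).
|α₁ − α₂|·ΔT = 12.4×10⁻⁶ × 44 = 0.0005456.
1/(A₁E₁) + 1/(A₂E₂) = 1/(950×71×10³) + 1/(1125×119×10³) = 2.23×10⁻⁸ N⁻¹.
P = 0.0005456 / 2.23×10⁻⁸ = 24470 N = 24.47 kN.
σ_{cast iron} = P/A₂ = 24470/1125 = 21.75 MPa, compressive.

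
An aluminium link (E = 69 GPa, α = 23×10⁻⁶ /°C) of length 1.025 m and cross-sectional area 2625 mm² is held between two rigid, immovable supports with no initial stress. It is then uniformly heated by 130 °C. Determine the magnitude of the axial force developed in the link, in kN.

The ends cannot move, so σ = EαΔT = 69×10³ × 23×10⁻⁶ × 130 = 206.3 MPa.
P = AEαΔT = 2625 × 69×10³ × 23×10⁻⁶ × 130 = 541.6 kN (compressive).

P ≈ 542 kN (compressive)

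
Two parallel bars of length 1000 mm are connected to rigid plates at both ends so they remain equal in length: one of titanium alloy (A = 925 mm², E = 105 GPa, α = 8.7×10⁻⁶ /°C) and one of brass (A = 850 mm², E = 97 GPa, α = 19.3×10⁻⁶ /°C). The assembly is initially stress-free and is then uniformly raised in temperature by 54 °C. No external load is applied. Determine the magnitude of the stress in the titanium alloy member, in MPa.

σ ≈ 27.6 MPa (tensile)

The brass has the larger α, so on heating it would change length more than the titanium alloy if both were free. The rigid plates force a common final length, so the brass is put into compression and the titanium alloy into tension, with equal and opposite forces P (no external load).
Compatibility of the two members (thermal + elastic change equal): (α₁ − α₂)ΔT = P·[1/(A₁E₁) + 1/(A₂E₂)].
|α₁ − α₂|·ΔT = 10.6×10⁻⁶ × 54 = 0.0005724.
1/(A₁E₁) + 1/(A₂E₂) = 1/(925×105×10³) + 1/(850×97×10³) = 2.242×10⁻⁸ N⁻¹.
P = 0.0005724 / 2.242×10⁻⁸ = 25530 N = 25.53 kN.
σ_{titanium alloy} = P/A₁ = 25530/925 = 27.6 MPa, tensile.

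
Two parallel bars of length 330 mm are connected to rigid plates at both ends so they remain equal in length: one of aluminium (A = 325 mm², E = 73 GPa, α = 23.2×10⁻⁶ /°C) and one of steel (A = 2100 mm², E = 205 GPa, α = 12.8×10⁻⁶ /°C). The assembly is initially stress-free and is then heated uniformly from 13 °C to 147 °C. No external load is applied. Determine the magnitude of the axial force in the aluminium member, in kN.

The aluminium has the larger α, so on heating it would change length more than the steel if both were free. The rigid plates force a common final length, so the aluminium is put into compression and the steel into tension, with equal and opposite forces P (no external load).
Setting the final lengths equal and cancelling L: (α₁ − α₂)ΔT = P/(A₁E₁) + P/(A₂E₂).
|α₁ − α₂|·ΔT = 10.4×10⁻⁶ × 134 = 0.001394.
1/(A₁E₁) + 1/(A₂E₂) = 1/(325×73×10³) + 1/(2100×205×10³) = 4.447×10⁻⁸ N⁻¹.
P = 0.001394 / 4.447×10⁻⁸ = 31340 N = 31.34 kN.

P ≈ 31.3 kN (compressive in the aluminium)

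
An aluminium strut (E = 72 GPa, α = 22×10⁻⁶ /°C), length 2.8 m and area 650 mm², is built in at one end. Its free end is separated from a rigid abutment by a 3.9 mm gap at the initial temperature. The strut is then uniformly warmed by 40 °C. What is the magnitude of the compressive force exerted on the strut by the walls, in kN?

P ≈ 0 kN

Unrestrained expansion: δ_free = αΔT L = 22×10⁻⁶ × 40 × 2800 = 2.464 mm.
Since δ_free = 2.46 mm is less than the 3.9 mm gap, the strut never touches the wall. No axial force develops.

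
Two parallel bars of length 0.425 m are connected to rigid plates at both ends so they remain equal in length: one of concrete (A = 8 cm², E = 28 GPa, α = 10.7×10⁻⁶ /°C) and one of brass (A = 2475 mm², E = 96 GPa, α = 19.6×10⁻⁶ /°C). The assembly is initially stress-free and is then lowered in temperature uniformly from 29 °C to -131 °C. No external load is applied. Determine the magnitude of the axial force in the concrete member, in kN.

The brass has the larger α, so on cooling it would change length more than the concrete if both were free. The rigid plates force a common final length, so the brass is put into tension and the concrete into compression, with equal and opposite forces P (no external load).
Equating the net (thermal + elastic) strains gives |α₁ − α₂|·ΔT = P·[1/(A₁E₁) + 1/(A₂E₂)].
|α₁ − α₂|·ΔT = 8.9×10⁻⁶ × 160 = 0.001424.
1/(A₁E₁) + 1/(A₂E₂) = 1/(800×28×10³) + 1/(2475×96×10³) = 4.885×10⁻⁸ N⁻¹.
P = 0.001424 / 4.885×10⁻⁸ = 29150 N = 29.15 kN.

P ≈ 29.1 kN (compressive in the concrete)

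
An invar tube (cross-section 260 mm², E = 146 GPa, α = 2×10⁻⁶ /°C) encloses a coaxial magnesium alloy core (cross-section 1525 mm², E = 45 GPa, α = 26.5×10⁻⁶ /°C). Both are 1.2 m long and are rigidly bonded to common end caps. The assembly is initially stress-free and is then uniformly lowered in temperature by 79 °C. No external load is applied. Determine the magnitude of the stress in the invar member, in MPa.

σ ≈ 182 MPa (compressive)

The magnesium alloy has the larger α, so on cooling it would change length more than the invar if both were free. The rigid plates force a common final length, so the magnesium alloy is put into tension and the invar into compression, with equal and opposite forces P (no external load).
Compatibility of the two members (thermal + elastic change equal): (α₁ − α₂)ΔT = P·[1/(A₁E₁) + 1/(A₂E₂)].
|α₁ − α₂|·ΔT = 24.5×10⁻⁶ × 79 = 0.001935.
1/(A₁E₁) + 1/(A₂E₂) = 1/(260×146×10³) + 1/(1525×45×10³) = 4.092×10⁻⁸ N⁻¹.
P = 0.001935 / 4.092×10⁻⁸ = 47300 N = 47.3 kN.
σ_{invar} = P/A₁ = 47300/260 = 181.9 MPa, compressive.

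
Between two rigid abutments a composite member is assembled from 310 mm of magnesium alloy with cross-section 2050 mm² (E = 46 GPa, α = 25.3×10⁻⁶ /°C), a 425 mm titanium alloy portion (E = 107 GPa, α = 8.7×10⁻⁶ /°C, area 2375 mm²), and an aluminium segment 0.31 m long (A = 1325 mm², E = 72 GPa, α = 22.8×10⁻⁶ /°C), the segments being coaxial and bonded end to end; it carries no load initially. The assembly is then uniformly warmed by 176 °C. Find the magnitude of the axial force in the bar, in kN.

With the walls removed the bar would change length by δ_free = Σ αᵢΔT Lᵢ = 25.3×10⁻⁶×176×310 + 8.7×10⁻⁶×176×425 + 22.8×10⁻⁶×176×310 = 3.275 mm.
The walls prevent any net length change, so an axial force P (same in every segment) develops. Compatibility: P · Σ Lᵢ/(AᵢEᵢ) = δ_free.
The series flexibility is Σ Lᵢ/(AᵢEᵢ) = 310/(2050×46×10³) + 425/(2375×107×10³) + 310/(1325×72×10³) = 8.209×10⁻⁶ mm/N.
Hence P = δ_free / Σ(L/AE) = 3.275/8.209×10⁻⁶ = 399 kN (compressive).

P ≈ 399 kN (compressive)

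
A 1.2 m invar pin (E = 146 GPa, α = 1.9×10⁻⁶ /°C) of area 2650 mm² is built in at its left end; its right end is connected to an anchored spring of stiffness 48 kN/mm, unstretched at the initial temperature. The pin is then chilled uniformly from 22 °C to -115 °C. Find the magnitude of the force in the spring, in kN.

Free thermal contraction: δ_free = αΔT L = 1.9×10⁻⁶ × 137 × 1200 = 0.3124 mm.
Let P be the tensile force in the spring. The pin extends elastically by PL/(AE) and the spring stretches by P/k; together these equal δ_free.
So P = δ_free / [L/(AE) + 1/k] = 0.3124 / [ 1200/(2650×146×10³) + 1/(48×10³) ].
P = 0.3124 / 2.393×10⁻⁵ = 13050 N.

P ≈ 13.1 kN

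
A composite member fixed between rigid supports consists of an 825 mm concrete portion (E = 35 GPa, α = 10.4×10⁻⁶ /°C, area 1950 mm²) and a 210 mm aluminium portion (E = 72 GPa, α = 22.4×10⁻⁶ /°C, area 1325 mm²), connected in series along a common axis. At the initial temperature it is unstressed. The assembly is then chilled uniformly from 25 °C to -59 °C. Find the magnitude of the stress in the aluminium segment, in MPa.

With the walls removed the bar would change length by δ_free = Σ αᵢΔT Lᵢ = 10.4×10⁻⁶×84×825 + 22.4×10⁻⁶×84×210 = 1.116 mm.
The rigid supports impose zero overall length change; the single axial force P common to all segments must satisfy P Σ Lᵢ/(AᵢEᵢ) = δ_free.
The series flexibility is Σ Lᵢ/(AᵢEᵢ) = 825/(1950×35×10³) + 210/(1325×72×10³) = 1.429×10⁻⁵ mm/N.
P = 1.116 / 1.429×10⁻⁵ = 78090 N = 78.09 kN, tensile.
σ_{aluminium} = P / A = 78090 / 1325 = 58.94 MPa.

σ ≈ 58.9 MPa (tensile)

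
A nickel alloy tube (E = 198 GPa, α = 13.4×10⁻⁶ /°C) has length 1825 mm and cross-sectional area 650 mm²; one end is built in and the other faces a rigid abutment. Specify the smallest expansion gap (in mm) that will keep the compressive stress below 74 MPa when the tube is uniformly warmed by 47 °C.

g ≈ 0.467 mm

With no wall the tube would lengthen by αΔT L = 13.4×10⁻⁶ × 47 × 1825 = 1.149 mm.
At the allowable stress the elastic shortening the wall may impose is σL/E = 74 × 1825 / (198×10³) = 0.6821 mm.
The gap must absorb the remainder: g_min = 1.149 − 0.6821 = 0.4673 mm.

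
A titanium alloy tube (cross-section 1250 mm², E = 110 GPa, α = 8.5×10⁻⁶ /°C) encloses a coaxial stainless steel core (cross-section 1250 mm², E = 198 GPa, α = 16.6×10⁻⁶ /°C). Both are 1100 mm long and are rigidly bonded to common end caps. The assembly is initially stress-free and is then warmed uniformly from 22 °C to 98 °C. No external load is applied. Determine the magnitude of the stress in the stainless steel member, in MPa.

Both members must finish at the same length. With the larger α, the stainless steel tends to over-expand; the plates restrain it, putting the stainless steel in compression and the titanium alloy in tension. With no external load the two internal forces are equal and opposite, magnitude P.
Compatibility of the two members (thermal + elastic change equal): (α₁ − α₂)ΔT = P·[1/(A₁E₁) + 1/(A₂E₂)].
|α₁ − α₂|·ΔT = 8.1×10⁻⁶ × 76 = 0.0006156.
1/(A₁E₁) + 1/(A₂E₂) = 1/(1250×110×10³) + 1/(1250×198×10³) = 1.131×10⁻⁸ N⁻¹.
So P = 0.0006156 / 1.131×10⁻⁸ = 54.41 kN.
σ_{stainless steel} = P/A₂ = 54410/1250 = 43.53 MPa, compressive.

σ ≈ 43.5 MPa (compressive)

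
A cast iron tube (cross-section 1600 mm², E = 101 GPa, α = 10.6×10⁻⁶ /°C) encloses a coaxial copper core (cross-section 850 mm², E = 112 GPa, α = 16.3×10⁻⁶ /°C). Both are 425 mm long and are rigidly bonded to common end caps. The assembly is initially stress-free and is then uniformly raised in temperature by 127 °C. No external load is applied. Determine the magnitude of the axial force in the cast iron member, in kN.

Equilibrium of a rigid end plate with no external load gives equal and opposite internal forces ±P in the two members. Since α_{copper} > α_{cast iron}, heating drives the copper into compression and the cast iron into tension.
Compatibility of the two members (thermal + elastic change equal): (α₁ − α₂)ΔT = P·[1/(A₁E₁) + 1/(A₂E₂)].
|α₁ − α₂|·ΔT = 5.7×10⁻⁶ × 127 = 0.0007239.
1/(A₁E₁) + 1/(A₂E₂) = 1/(1600×101×10³) + 1/(850×112×10³) = 1.669×10⁻⁸ N⁻¹.
So P = 0.0007239 / 1.669×10⁻⁸ = 43.37 kN.

P ≈ 43.4 kN (tensile in the cast iron)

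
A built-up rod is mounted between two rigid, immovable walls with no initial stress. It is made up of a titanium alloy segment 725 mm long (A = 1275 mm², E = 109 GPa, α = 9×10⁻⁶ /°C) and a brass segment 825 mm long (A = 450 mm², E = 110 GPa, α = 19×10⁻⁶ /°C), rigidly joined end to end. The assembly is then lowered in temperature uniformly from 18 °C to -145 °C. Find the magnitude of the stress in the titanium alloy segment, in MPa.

σ ≈ 130 MPa (tensile)

Free thermal contraction of the whole bar: Σ αᵢΔT Lᵢ = 9×10⁻⁶×163×725 + 19×10⁻⁶×163×825 = 3.619 mm.
The walls prevent any net length change, so an axial force P (same in every segment) develops. Compatibility: P · Σ Lᵢ/(AᵢEᵢ) = δ_free.
Σ Lᵢ/(AᵢEᵢ) = 725/(1275×109×10³) + 825/(450×110×10³) = 2.188×10⁻⁵ mm/N.
So P = 3.619 / 2.188×10⁻⁵ = 165.4 kN, tensile.
σ_{titanium alloy} = P / A = 165400 / 1275 = 129.7 MPa.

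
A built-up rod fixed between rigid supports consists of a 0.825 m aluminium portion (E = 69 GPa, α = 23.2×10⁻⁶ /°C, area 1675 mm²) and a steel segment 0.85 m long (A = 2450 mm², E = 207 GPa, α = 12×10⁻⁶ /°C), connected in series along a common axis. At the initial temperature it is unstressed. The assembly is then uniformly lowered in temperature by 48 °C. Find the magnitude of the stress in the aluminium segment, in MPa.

With the walls removed the bar would change length by δ_free = Σ αᵢΔT Lᵢ = 23.2×10⁻⁶×48×825 + 12×10⁻⁶×48×850 = 1.408 mm.
Since the ends are fixed, an axial force P builds up, equal in every segment, with P · Σ Lᵢ/(AᵢEᵢ) = δ_free.
The series flexibility is Σ Lᵢ/(AᵢEᵢ) = 825/(1675×69×10³) + 850/(2450×207×10³) = 8.814×10⁻⁶ mm/N.
Hence P = δ_free / Σ(L/AE) = 1.408/8.814×10⁻⁶ = 159.8 kN (tensile).
σ_{aluminium} = P / A = 159800 / 1675 = 95.39 MPa.

σ ≈ 95.4 MPa (tensile)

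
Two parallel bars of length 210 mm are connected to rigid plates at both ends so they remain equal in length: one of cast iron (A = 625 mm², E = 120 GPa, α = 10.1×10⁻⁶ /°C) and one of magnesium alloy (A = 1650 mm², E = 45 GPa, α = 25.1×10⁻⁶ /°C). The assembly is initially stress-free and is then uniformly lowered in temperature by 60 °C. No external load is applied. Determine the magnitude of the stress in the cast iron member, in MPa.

σ ≈ 53.7 MPa (compressive)

Both members must finish at the same length. With the larger α, the magnesium alloy tends to over-contract; the plates restrain it, putting the magnesium alloy in tension and the cast iron in compression. With no external load the two internal forces are equal and opposite, magnitude P.
Setting the final lengths equal and cancelling L: (α₁ − α₂)ΔT = P/(A₁E₁) + P/(A₂E₂).
|α₁ − α₂|·ΔT = 15×10⁻⁶ × 60 = 0.0009.
1/(A₁E₁) + 1/(A₂E₂) = 1/(625×120×10³) + 1/(1650×45×10³) = 2.68×10⁻⁸ N⁻¹.
So P = 0.0009 / 2.68×10⁻⁸ = 33.58 kN.
σ_{cast iron} = P/A₁ = 33580/625 = 53.73 MPa, compressive.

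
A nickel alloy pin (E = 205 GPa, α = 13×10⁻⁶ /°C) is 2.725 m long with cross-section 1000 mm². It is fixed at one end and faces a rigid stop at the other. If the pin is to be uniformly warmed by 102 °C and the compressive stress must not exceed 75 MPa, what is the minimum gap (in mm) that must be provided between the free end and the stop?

Free expansion if unrestrained: δ_free = αΔT L = 13×10⁻⁶ × 102 × 2725 = 3.613 mm.
A stress of 75 MPa corresponds to the wall pushing the pin back by σL/E = 75×2725/(205×10³) = 0.997 mm.
The gap must absorb the remainder: g_min = 3.613 − 0.997 = 2.616 mm.

g ≈ 2.62 mm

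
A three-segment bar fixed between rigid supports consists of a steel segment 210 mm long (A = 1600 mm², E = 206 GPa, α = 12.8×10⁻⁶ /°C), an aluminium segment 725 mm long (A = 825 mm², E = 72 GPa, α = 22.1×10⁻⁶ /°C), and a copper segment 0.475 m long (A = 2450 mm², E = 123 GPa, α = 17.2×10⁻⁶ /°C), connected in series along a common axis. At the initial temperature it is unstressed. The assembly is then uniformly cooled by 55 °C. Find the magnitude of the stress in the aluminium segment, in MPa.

σ ≈ 124 MPa (tensile)

Free thermal contraction of the whole bar: Σ αᵢΔT Lᵢ = 12.8×10⁻⁶×55×210 + 22.1×10⁻⁶×55×725 + 17.2×10⁻⁶×55×475 = 1.478 mm.
The walls prevent any net length change, so an axial force P (same in every segment) develops. Compatibility: P · Σ Lᵢ/(AᵢEᵢ) = δ_free.
Σ Lᵢ/(AᵢEᵢ) = 210/(1600×206×10³) + 725/(825×72×10³) + 475/(2450×123×10³) = 1.442×10⁻⁵ mm/N.
So P = 1.478 / 1.442×10⁻⁵ = 102.5 kN, tensile.
σ_{aluminium} = P / A = 102500 / 825 = 124.3 MPa.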